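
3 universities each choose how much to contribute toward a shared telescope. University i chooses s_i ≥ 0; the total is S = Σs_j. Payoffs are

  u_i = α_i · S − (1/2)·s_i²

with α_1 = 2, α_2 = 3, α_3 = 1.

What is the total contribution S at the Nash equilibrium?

6

University i's FOC: ∂u_i/∂s_i = α_i − s_i = 0, so s_i* = α_i.
NE contributions = (2, 3, 1); S = 6.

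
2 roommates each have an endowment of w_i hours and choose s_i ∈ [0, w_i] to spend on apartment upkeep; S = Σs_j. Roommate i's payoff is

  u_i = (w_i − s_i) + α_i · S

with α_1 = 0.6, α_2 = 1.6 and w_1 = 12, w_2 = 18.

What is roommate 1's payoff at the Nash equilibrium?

∂u_i/∂s_i = α_i − 1, so roommate i contributes w_i if α_i > 1, else 0.
α_i > 1 for i ∈ {2}; NE contributions (0, 18), S = 18.
u_1 = (12 − 0) + 0.6·18 = 22.8.

22.8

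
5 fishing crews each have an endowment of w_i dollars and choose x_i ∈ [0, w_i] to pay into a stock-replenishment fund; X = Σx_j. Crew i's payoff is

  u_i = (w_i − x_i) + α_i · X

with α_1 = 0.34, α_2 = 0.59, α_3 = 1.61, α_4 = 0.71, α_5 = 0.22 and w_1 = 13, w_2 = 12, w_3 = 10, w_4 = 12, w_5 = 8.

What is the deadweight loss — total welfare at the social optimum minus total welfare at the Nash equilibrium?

111.15

∂u_i/∂x_i = α_i − 1, so crew i contributes w_i if α_i > 1, else 0.
α_i > 1 for i ∈ {3}; NE contributions (0, 0, 10, 0, 0), X = 10.
W^NE = Σw_i − X^NE + (Σα_i)·X^NE = 55 + 2.47·10 = 79.7.
Planner: ∂(Σu_j)/∂x_i = Σα_j − 1 = 2.47 > 0, so everyone contributes w_i; X^SO = 55, W^SO = 55 + 2.47·55 = 190.85.
Deadweight loss = 111.15.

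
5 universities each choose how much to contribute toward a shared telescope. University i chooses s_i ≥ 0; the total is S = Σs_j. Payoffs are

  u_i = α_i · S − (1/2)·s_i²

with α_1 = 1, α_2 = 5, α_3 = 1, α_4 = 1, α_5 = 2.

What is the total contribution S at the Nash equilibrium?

10

University i's FOC: ∂u_i/∂s_i = α_i − s_i = 0, so s_i* = α_i.
NE contributions = (1, 5, 1, 1, 2); S = 10.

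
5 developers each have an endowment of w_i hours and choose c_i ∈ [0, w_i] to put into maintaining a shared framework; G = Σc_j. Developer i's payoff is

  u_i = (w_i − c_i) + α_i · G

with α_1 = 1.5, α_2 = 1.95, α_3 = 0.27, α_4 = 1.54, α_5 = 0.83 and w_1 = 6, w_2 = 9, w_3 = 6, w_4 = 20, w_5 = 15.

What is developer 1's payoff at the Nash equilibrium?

∂u_i/∂c_i = α_i − 1, so developer i contributes w_i if α_i > 1, else 0.
α_i > 1 for i ∈ {1, 2, 4}; NE contributions (6, 9, 0, 20, 0), G = 35.
u_1 = (6 − 6) + 1.5·35 = 52.5.

52.5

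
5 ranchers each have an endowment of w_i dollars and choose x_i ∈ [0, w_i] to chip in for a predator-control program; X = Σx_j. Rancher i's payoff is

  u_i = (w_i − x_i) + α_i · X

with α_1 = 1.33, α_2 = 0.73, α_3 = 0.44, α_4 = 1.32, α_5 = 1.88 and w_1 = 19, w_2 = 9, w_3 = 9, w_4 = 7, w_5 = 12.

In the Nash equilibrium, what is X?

∂u_i/∂x_i = α_i − 1, so rancher i contributes w_i if α_i > 1, else 0.
α_i > 1 for i ∈ {1, 4, 5}; NE contributions (19, 0, 0, 7, 12), X = 38.

38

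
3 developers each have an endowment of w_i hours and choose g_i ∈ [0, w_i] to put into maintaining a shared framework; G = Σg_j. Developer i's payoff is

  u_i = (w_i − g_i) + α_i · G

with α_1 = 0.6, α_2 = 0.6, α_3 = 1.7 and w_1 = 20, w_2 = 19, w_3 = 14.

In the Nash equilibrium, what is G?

∂u_i/∂g_i = α_i − 1, so developer i contributes w_i if α_i > 1, else 0.
α_i > 1 for i ∈ {3}; NE contributions (0, 0, 14), G = 14.

14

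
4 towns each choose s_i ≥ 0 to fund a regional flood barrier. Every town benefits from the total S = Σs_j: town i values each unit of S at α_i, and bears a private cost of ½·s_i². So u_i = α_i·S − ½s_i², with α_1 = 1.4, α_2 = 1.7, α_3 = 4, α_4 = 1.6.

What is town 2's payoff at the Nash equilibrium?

13.345

Town i's FOC: ∂u_i/∂s_i = α_i − s_i = 0, so s_i* = α_i.
NE contributions = (1.4, 1.7, 4, 1.6); S = 8.7.
u_2 = α_2·S − ½·(s_2)² = 1.7·8.7 − ½·1.7² = 13.345.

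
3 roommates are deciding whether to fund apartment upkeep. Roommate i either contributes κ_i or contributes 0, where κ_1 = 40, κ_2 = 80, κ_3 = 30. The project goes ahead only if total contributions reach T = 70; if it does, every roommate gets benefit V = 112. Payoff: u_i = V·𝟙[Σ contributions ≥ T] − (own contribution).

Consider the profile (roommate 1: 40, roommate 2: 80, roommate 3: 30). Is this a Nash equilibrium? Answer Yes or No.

No

Total = 150 ≥ 70: provided.
Roommate 1 (pledges 40, payoff 72): dropping to 0 → total 110, payoff 112. Profitable deviation.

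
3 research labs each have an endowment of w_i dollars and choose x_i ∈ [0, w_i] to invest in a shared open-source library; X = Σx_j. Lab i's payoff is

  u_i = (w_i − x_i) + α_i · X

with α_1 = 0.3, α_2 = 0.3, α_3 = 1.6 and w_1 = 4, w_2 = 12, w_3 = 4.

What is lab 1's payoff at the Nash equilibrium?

∂u_i/∂x_i = α_i − 1, so lab i contributes w_i if α_i > 1, else 0.
α_i > 1 for i ∈ {3}; NE contributions (0, 0, 4), X = 4.
u_1 = (4 − 0) + 0.3·4 = 5.2.

5.2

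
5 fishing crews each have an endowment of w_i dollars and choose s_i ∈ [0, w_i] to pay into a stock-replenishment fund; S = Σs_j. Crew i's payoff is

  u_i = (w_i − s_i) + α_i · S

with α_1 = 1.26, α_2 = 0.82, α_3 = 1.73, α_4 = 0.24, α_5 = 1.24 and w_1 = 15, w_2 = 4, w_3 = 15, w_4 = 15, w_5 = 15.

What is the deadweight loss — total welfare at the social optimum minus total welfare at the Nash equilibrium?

∂u_i/∂s_i = α_i − 1, so crew i contributes w_i if α_i > 1, else 0.
α_i > 1 for i ∈ {1, 3, 5}; NE contributions (15, 0, 15, 0, 15), S = 45.
W^NE = Σw_i − S^NE + (Σα_i)·S^NE = 64 + 4.29·45 = 257.05.
Planner: ∂(Σu_j)/∂s_i = Σα_j − 1 = 4.29 > 0, so everyone contributes w_i; S^SO = 64, W^SO = 64 + 4.29·64 = 338.56.
Deadweight loss = 81.51.

81.51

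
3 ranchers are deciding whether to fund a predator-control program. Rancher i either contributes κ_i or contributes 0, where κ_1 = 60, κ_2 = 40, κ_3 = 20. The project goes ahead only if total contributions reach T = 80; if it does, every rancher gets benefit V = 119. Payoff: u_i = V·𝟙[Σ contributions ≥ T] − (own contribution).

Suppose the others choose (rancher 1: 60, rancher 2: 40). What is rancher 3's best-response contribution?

Others' total = 100 ≥ 80; contributing adds cost 20 for no extra benefit.
Best response: 0.

0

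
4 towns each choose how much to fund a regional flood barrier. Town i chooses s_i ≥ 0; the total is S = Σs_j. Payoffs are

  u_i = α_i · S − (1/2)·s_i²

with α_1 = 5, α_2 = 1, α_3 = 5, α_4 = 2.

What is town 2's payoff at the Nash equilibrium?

Town i's FOC: ∂u_i/∂s_i = α_i − s_i = 0, so s_i* = α_i.
NE contributions = (5, 1, 5, 2); S = 13.
u_2 = α_2·S − ½·(s_2)² = 1·13 − ½·1² = 12.5.

12.5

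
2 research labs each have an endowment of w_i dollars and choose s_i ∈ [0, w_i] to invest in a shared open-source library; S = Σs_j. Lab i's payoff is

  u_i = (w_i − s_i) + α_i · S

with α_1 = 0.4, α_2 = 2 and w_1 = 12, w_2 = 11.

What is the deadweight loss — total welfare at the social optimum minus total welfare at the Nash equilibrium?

16.8

∂u_i/∂s_i = α_i − 1, so lab i contributes w_i if α_i > 1, else 0.
α_i > 1 for i ∈ {2}; NE contributions (0, 11), S = 11.
W^NE = Σw_i − S^NE + (Σα_i)·S^NE = 23 + 1.4·11 = 38.4.
Planner: ∂(Σu_j)/∂s_i = Σα_j − 1 = 1.4 > 0, so everyone contributes w_i; S^SO = 23, W^SO = 23 + 1.4·23 = 55.2.
Deadweight loss = 16.8.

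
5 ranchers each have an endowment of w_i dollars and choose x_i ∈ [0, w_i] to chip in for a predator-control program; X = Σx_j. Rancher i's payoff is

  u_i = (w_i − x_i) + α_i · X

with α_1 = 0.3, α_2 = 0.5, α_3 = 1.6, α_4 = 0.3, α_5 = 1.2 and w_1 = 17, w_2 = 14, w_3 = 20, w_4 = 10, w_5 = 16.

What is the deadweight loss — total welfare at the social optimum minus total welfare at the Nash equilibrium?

118.9

∂u_i/∂x_i = α_i − 1, so rancher i contributes w_i if α_i > 1, else 0.
α_i > 1 for i ∈ {3, 5}; NE contributions (0, 0, 20, 0, 16), X = 36.
W^NE = Σw_i − X^NE + (Σα_i)·X^NE = 77 + 2.9·36 = 181.4.
Planner: ∂(Σu_j)/∂x_i = Σα_j − 1 = 2.9 > 0, so everyone contributes w_i; X^SO = 77, W^SO = 77 + 2.9·77 = 300.3.
Deadweight loss = 118.9.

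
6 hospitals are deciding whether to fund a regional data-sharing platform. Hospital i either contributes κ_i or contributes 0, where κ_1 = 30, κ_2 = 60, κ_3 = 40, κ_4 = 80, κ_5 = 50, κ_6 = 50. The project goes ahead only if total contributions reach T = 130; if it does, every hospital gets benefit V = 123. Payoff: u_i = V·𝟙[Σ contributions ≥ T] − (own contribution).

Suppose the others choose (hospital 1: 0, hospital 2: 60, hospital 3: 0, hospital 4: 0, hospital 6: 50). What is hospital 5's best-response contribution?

Others' total = 110. Contributing 50 brings total to 160 ≥ 130: gain V − κ_5 = 73.
Best response: 50.

50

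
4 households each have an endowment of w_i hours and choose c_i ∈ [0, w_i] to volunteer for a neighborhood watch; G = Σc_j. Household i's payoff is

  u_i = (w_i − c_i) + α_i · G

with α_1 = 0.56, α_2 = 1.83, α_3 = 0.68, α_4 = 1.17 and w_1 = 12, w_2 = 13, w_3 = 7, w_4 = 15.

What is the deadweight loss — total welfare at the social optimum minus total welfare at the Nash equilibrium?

61.56

∂u_i/∂c_i = α_i − 1, so household i contributes w_i if α_i > 1, else 0.
α_i > 1 for i ∈ {2, 4}; NE contributions (0, 13, 0, 15), G = 28.
W^NE = Σw_i − G^NE + (Σα_i)·G^NE = 47 + 3.24·28 = 137.72.
Planner: ∂(Σu_j)/∂c_i = Σα_j − 1 = 3.24 > 0, so everyone contributes w_i; G^SO = 47, W^SO = 47 + 3.24·47 = 199.28.
Deadweight loss = 61.56.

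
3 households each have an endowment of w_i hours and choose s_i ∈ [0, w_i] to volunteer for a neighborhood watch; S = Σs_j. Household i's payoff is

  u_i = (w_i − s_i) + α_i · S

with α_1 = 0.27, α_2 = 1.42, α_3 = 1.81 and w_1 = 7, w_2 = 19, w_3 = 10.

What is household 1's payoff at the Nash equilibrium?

∂u_i/∂s_i = α_i − 1, so household i contributes w_i if α_i > 1, else 0.
α_i > 1 for i ∈ {2, 3}; NE contributions (0, 19, 10), S = 29.
u_1 = (7 − 0) + 0.27·29 = 14.83.

14.83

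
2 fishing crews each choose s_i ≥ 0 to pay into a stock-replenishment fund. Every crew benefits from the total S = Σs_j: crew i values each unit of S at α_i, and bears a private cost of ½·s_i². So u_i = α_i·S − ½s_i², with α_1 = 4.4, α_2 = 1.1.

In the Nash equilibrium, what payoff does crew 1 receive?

Crew i's FOC: ∂u_i/∂s_i = α_i − s_i = 0, so s_i* = α_i.
NE contributions = (4.4, 1.1); S = 5.5.
u_1 = α_1·S − ½·(s_1)² = 4.4·5.5 − ½·4.4² = 14.52.

14.52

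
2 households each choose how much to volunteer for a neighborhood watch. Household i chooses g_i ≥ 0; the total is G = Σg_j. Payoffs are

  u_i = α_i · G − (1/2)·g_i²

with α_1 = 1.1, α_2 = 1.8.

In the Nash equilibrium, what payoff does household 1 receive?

2.585

Household i's FOC: ∂u_i/∂g_i = α_i − g_i = 0, so g_i* = α_i.
NE contributions = (1.1, 1.8); G = 2.9.
u_1 = α_1·G − ½·(g_1)² = 1.1·2.9 − ½·1.1² = 2.585.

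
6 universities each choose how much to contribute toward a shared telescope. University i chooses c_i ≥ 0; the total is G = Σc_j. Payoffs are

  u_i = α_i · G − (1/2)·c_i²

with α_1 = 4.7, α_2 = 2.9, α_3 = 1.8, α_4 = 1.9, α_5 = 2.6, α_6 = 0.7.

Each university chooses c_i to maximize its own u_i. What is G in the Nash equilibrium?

University i's FOC: ∂u_i/∂c_i = α_i − c_i = 0, so c_i* = α_i.
NE contributions = (4.7, 2.9, 1.8, 1.9, 2.6, 0.7); G = 14.6.

14.6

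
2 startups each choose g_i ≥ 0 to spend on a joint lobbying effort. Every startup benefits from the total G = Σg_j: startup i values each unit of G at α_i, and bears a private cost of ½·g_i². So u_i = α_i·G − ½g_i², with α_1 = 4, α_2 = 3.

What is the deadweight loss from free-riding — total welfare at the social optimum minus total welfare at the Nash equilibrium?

Startup i's FOC: ∂u_i/∂g_i = α_i − g_i = 0, so g_i* = α_i.
NE contributions = (4, 3); G = 7.
W^NE = (Σα)·G − ½Σα_i² = 7² − ½·25 = 36.5.
Planner sets g_i = Σα_j = 7 for every i, so G^SO = 2·7 = 14.
W^SO = (Σα)·G^SO − ½·2·(Σα)² = (2/2)·7² = 49.
Deadweight loss = W^SO − W^NE = 12.5.

12.5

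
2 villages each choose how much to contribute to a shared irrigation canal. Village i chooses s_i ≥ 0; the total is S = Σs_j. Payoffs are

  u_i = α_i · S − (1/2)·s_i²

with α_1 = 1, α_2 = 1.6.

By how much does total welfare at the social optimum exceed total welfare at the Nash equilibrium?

Village i's FOC: ∂u_i/∂s_i = α_i − s_i = 0, so s_i* = α_i.
NE contributions = (1, 1.6); S = 2.6.
W^NE = (Σα)·S − ½Σα_i² = 2.6² − ½·3.56 = 4.98.
Planner sets s_i = Σα_j = 2.6 for every i, so S^SO = 2·2.6 = 5.2.
W^SO = (Σα)·S^SO − ½·2·(Σα)² = (2/2)·2.6² = 6.76.
Deadweight loss = W^SO − W^NE = 1.78.

1.78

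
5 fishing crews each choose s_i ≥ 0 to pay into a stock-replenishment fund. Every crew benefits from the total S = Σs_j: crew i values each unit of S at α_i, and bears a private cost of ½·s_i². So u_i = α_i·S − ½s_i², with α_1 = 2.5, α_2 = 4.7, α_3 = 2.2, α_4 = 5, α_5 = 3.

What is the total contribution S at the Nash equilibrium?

Crew i's FOC: ∂u_i/∂s_i = α_i − s_i = 0, so s_i* = α_i.
NE contributions = (2.5, 4.7, 2.2, 5, 3); S = 17.4.

17.4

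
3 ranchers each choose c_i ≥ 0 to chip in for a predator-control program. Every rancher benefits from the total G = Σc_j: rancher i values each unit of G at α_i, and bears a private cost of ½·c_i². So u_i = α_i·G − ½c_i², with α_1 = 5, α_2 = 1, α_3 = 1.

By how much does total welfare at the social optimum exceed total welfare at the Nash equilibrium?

38

Rancher i's FOC: ∂u_i/∂c_i = α_i − c_i = 0, so c_i* = α_i.
NE contributions = (5, 1, 1); G = 7.
W^NE = (Σα)·G − ½Σα_i² = 7² − ½·27 = 35.5.
Planner sets c_i = Σα_j = 7 for every i, so G^SO = 3·7 = 21.
W^SO = (Σα)·G^SO − ½·3·(Σα)² = (3/2)·7² = 73.5.
Deadweight loss = W^SO − W^NE = 38.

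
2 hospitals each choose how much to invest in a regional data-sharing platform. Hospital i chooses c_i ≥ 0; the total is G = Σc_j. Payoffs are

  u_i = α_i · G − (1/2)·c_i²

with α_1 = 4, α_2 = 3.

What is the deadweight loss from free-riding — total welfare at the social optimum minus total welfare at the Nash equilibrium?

Hospital i's FOC: ∂u_i/∂c_i = α_i − c_i = 0, so c_i* = α_i.
NE contributions = (4, 3); G = 7.
W^NE = (Σα)·G − ½Σα_i² = 7² − ½·25 = 36.5.
Planner sets c_i = Σα_j = 7 for every i, so G^SO = 2·7 = 14.
W^SO = (Σα)·G^SO − ½·2·(Σα)² = (2/2)·7² = 49.
Deadweight loss = W^SO − W^NE = 12.5.

12.5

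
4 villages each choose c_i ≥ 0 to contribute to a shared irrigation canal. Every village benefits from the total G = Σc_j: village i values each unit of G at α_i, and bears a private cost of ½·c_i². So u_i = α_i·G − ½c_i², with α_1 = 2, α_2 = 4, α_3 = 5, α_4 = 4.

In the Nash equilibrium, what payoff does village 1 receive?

28

Village i's FOC: ∂u_i/∂c_i = α_i − c_i = 0, so c_i* = α_i.
NE contributions = (2, 4, 5, 4); G = 15.
u_1 = α_1·G − ½·(c_1)² = 2·15 − ½·2² = 28.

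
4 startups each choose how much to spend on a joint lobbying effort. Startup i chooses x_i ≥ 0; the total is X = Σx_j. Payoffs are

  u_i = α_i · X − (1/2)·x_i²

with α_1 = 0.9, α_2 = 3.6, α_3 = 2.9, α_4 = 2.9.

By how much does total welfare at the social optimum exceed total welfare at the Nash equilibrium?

121.385

Startup i's FOC: ∂u_i/∂x_i = α_i − x_i = 0, so x_i* = α_i.
NE contributions = (0.9, 3.6, 2.9, 2.9); X = 10.3.
W^NE = (Σα)·X − ½Σα_i² = 10.3² − ½·30.59 = 90.795.
Planner sets x_i = Σα_j = 10.3 for every i, so X^SO = 4·10.3 = 41.2.
W^SO = (Σα)·X^SO − ½·4·(Σα)² = (4/2)·10.3² = 212.18.
Deadweight loss = W^SO − W^NE = 121.385.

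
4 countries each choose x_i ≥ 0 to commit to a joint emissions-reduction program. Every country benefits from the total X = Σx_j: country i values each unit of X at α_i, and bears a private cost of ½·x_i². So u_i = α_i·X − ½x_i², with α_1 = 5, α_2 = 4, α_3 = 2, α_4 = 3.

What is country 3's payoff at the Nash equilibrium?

Country i's FOC: ∂u_i/∂x_i = α_i − x_i = 0, so x_i* = α_i.
NE contributions = (5, 4, 2, 3); X = 14.
u_3 = α_3·X − ½·(x_3)² = 2·14 − ½·2² = 26.

26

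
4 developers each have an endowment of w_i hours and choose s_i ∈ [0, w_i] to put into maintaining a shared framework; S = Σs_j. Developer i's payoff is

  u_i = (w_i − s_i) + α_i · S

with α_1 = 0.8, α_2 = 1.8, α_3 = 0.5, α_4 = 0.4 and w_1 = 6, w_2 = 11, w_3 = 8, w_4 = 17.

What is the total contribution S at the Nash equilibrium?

11

∂u_i/∂s_i = α_i − 1, so developer i contributes w_i if α_i > 1, else 0.
α_i > 1 for i ∈ {2}; NE contributions (0, 11, 0, 0), S = 11.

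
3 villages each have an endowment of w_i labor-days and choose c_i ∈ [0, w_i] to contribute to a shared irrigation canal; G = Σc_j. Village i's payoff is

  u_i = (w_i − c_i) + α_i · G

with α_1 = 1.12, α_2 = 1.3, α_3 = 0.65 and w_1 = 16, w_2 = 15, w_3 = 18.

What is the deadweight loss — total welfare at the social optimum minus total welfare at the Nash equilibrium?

37.26

∂u_i/∂c_i = α_i − 1, so village i contributes w_i if α_i > 1, else 0.
α_i > 1 for i ∈ {1, 2}; NE contributions (16, 15, 0), G = 31.
W^NE = Σw_i − G^NE + (Σα_i)·G^NE = 49 + 2.07·31 = 113.17.
Planner: ∂(Σu_j)/∂c_i = Σα_j − 1 = 2.07 > 0, so everyone contributes w_i; G^SO = 49, W^SO = 49 + 2.07·49 = 150.43.
Deadweight loss = 37.26.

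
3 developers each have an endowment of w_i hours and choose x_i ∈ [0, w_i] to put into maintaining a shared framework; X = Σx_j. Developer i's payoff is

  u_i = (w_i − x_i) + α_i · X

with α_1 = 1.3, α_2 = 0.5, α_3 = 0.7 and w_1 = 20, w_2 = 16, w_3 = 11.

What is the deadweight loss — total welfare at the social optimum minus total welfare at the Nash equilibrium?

40.5

∂u_i/∂x_i = α_i − 1, so developer i contributes w_i if α_i > 1, else 0.
α_i > 1 for i ∈ {1}; NE contributions (20, 0, 0), X = 20.
W^NE = Σw_i − X^NE + (Σα_i)·X^NE = 47 + 1.5·20 = 77.
Planner: ∂(Σu_j)/∂x_i = Σα_j − 1 = 1.5 > 0, so everyone contributes w_i; X^SO = 47, W^SO = 47 + 1.5·47 = 117.5.
Deadweight loss = 40.5.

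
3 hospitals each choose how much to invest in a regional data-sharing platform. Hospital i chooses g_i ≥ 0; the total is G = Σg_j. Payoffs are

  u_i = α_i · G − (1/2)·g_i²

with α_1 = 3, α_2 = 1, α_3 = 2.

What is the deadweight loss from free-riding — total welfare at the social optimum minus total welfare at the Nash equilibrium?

25

Hospital i's FOC: ∂u_i/∂g_i = α_i − g_i = 0, so g_i* = α_i.
NE contributions = (3, 1, 2); G = 6.
W^NE = (Σα)·G − ½Σα_i² = 6² − ½·14 = 29.
Planner sets g_i = Σα_j = 6 for every i, so G^SO = 3·6 = 18.
W^SO = (Σα)·G^SO − ½·3·(Σα)² = (3/2)·6² = 54.
Deadweight loss = W^SO − W^NE = 25.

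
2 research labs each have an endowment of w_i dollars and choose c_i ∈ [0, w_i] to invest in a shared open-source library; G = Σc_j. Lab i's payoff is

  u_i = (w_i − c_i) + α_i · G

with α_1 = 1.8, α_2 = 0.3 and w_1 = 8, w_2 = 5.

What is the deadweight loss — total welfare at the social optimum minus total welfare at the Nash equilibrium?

∂u_i/∂c_i = α_i − 1, so lab i contributes w_i if α_i > 1, else 0.
α_i > 1 for i ∈ {1}; NE contributions (8, 0), G = 8.
W^NE = Σw_i − G^NE + (Σα_i)·G^NE = 13 + 1.1·8 = 21.8.
Planner: ∂(Σu_j)/∂c_i = Σα_j − 1 = 1.1 > 0, so everyone contributes w_i; G^SO = 13, W^SO = 13 + 1.1·13 = 27.3.
Deadweight loss = 5.5.

5.5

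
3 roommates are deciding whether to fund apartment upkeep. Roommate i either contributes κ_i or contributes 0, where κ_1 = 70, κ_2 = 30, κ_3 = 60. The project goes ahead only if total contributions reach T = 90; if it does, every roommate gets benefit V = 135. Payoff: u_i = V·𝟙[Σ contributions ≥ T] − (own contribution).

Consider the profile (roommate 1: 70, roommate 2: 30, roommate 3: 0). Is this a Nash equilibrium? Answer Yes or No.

Total = 100 ≥ 90: provided.
Roommate 1 (pledges 70, payoff 65): dropping to 0 → total 30, payoff 0. No gain.
Roommate 2 (pledges 30, payoff 105): dropping to 0 → total 70, payoff 0. No gain.
Roommate 3 (pledges 0, payoff 135): pledging 60 → total 160, payoff 75. No gain.

Yes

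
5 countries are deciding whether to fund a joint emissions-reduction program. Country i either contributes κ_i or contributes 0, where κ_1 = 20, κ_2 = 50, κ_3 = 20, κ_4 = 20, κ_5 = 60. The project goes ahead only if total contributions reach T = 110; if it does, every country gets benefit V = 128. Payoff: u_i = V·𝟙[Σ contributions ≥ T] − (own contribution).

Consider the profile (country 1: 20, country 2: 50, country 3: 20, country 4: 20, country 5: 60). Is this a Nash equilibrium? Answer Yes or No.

No

Total = 170 ≥ 110: provided.
Country 1 (pledges 20, payoff 108): dropping to 0 → total 150, payoff 128. Profitable deviation.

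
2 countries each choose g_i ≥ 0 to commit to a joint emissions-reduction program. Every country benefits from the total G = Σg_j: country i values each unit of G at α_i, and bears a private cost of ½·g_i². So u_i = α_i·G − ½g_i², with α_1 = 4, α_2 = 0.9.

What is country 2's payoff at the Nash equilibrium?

Country i's FOC: ∂u_i/∂g_i = α_i − g_i = 0, so g_i* = α_i.
NE contributions = (4, 0.9); G = 4.9.
u_2 = α_2·G − ½·(g_2)² = 0.9·4.9 − ½·0.9² = 4.005.

4.005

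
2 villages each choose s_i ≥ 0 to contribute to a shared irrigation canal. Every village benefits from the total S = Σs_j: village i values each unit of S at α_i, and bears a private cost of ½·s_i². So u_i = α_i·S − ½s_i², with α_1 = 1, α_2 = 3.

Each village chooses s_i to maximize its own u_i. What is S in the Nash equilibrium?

Village i's FOC: ∂u_i/∂s_i = α_i − s_i = 0, so s_i* = α_i.
NE contributions = (1, 3); S = 4.

4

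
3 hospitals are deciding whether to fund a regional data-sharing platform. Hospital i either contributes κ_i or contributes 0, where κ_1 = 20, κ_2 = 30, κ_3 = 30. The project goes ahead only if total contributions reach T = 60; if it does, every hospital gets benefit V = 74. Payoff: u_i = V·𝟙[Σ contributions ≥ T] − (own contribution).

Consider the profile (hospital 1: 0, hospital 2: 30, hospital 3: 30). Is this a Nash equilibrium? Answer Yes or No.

Yes

Total = 60 ≥ 60: provided.
Hospital 1 (pledges 0, payoff 74): pledging 20 → total 80, payoff 54. No gain.
Hospital 2 (pledges 30, payoff 44): dropping to 0 → total 30, payoff 0. No gain.
Hospital 3 (pledges 30, payoff 44): dropping to 0 → total 30, payoff 0. No gain.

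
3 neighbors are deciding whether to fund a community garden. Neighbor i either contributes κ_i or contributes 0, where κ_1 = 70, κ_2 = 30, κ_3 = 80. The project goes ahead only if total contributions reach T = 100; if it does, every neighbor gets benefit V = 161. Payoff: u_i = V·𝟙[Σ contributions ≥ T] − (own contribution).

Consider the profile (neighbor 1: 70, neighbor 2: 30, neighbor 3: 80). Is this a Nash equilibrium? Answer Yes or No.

No

Total = 180 ≥ 100: provided.
Neighbor 1 (pledges 70, payoff 91): dropping to 0 → total 110, payoff 161. Profitable deviation.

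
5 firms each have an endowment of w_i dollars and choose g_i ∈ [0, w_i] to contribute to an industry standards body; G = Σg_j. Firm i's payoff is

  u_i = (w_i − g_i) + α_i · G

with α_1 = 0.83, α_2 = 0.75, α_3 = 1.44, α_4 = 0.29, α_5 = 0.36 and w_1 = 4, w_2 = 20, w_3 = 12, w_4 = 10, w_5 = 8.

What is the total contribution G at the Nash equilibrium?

∂u_i/∂g_i = α_i − 1, so firm i contributes w_i if α_i > 1, else 0.
α_i > 1 for i ∈ {3}; NE contributions (0, 0, 12, 0, 0), G = 12.

12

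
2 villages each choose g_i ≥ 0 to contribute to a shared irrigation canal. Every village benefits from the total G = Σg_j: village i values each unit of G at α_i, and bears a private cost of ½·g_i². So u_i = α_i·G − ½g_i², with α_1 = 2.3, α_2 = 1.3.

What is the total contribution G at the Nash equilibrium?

3.6

Village i's FOC: ∂u_i/∂g_i = α_i − g_i = 0, so g_i* = α_i.
NE contributions = (2.3, 1.3); G = 3.6.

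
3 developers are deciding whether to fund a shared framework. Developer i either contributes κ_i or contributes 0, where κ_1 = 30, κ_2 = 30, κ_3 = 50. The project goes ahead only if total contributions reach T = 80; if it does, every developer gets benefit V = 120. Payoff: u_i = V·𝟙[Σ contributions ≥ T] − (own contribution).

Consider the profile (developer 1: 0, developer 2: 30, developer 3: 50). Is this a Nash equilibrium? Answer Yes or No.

Yes

Total = 80 ≥ 80: provided.
Developer 1 (pledges 0, payoff 120): pledging 30 → total 110, payoff 90. No gain.
Developer 2 (pledges 30, payoff 90): dropping to 0 → total 50, payoff 0. No gain.
Developer 3 (pledges 50, payoff 70): dropping to 0 → total 30, payoff 0. No gain.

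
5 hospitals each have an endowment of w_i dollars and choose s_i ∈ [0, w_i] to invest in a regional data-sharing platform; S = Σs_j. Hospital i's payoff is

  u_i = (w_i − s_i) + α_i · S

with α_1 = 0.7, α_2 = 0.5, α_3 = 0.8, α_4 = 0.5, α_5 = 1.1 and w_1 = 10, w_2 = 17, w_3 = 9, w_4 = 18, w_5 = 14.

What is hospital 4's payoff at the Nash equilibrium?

∂u_i/∂s_i = α_i − 1, so hospital i contributes w_i if α_i > 1, else 0.
α_i > 1 for i ∈ {5}; NE contributions (0, 0, 0, 0, 14), S = 14.
u_4 = (18 − 0) + 0.5·14 = 25.

25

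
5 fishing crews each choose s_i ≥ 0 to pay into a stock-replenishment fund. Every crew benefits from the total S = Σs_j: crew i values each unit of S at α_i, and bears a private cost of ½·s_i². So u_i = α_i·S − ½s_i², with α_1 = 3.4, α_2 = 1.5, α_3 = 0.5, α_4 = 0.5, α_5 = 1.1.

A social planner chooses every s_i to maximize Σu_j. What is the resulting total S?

Planner FOC: ∂(Σu_j)/∂s_i = (Σα_j) − s_i = 0, so s_i^SO = Σα_j = 7 for every i; S^SO = 35.

35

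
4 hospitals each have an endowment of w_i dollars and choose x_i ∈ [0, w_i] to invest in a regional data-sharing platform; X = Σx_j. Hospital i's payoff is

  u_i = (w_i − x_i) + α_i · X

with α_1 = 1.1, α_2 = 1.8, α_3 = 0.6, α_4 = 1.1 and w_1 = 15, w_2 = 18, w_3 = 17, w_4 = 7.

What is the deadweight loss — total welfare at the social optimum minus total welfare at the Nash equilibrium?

∂u_i/∂x_i = α_i − 1, so hospital i contributes w_i if α_i > 1, else 0.
α_i > 1 for i ∈ {1, 2, 4}; NE contributions (15, 18, 0, 7), X = 40.
W^NE = Σw_i − X^NE + (Σα_i)·X^NE = 57 + 3.6·40 = 201.
Planner: ∂(Σu_j)/∂x_i = Σα_j − 1 = 3.6 > 0, so everyone contributes w_i; X^SO = 57, W^SO = 57 + 3.6·57 = 262.2.
Deadweight loss = 61.2.

61.2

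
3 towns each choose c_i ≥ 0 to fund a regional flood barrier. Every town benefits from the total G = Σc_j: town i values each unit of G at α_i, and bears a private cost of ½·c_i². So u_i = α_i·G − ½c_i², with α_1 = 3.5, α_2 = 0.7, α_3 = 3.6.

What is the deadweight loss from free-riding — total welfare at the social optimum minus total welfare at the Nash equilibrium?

Town i's FOC: ∂u_i/∂c_i = α_i − c_i = 0, so c_i* = α_i.
NE contributions = (3.5, 0.7, 3.6); G = 7.8.
W^NE = (Σα)·G − ½Σα_i² = 7.8² − ½·25.7 = 47.99.
Planner sets c_i = Σα_j = 7.8 for every i, so G^SO = 3·7.8 = 23.4.
W^SO = (Σα)·G^SO − ½·3·(Σα)² = (3/2)·7.8² = 91.26.
Deadweight loss = W^SO − W^NE = 43.27.

43.27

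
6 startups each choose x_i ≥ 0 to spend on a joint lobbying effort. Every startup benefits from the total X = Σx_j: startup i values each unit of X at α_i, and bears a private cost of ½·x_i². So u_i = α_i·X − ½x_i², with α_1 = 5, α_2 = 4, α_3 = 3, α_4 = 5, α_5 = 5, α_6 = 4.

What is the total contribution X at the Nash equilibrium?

26

Startup i's FOC: ∂u_i/∂x_i = α_i − x_i = 0, so x_i* = α_i.
NE contributions = (5, 4, 3, 5, 5, 4); X = 26.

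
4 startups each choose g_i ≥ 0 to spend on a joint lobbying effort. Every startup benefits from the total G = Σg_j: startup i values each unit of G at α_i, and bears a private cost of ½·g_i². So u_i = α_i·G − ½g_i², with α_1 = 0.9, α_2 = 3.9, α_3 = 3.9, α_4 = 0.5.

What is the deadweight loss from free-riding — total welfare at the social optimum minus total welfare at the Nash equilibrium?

100.38

Startup i's FOC: ∂u_i/∂g_i = α_i − g_i = 0, so g_i* = α_i.
NE contributions = (0.9, 3.9, 3.9, 0.5); G = 9.2.
W^NE = (Σα)·G − ½Σα_i² = 9.2² − ½·31.48 = 68.9.
Planner sets g_i = Σα_j = 9.2 for every i, so G^SO = 4·9.2 = 36.8.
W^SO = (Σα)·G^SO − ½·4·(Σα)² = (4/2)·9.2² = 169.28.
Deadweight loss = W^SO − W^NE = 100.38.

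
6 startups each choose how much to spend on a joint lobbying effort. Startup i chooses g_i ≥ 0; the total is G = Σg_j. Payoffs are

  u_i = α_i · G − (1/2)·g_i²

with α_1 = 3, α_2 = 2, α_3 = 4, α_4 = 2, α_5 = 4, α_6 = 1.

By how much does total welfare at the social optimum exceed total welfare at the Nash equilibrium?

537

Startup i's FOC: ∂u_i/∂g_i = α_i − g_i = 0, so g_i* = α_i.
NE contributions = (3, 2, 4, 2, 4, 1); G = 16.
W^NE = (Σα)·G − ½Σα_i² = 16² − ½·50 = 231.
Planner sets g_i = Σα_j = 16 for every i, so G^SO = 6·16 = 96.
W^SO = (Σα)·G^SO − ½·6·(Σα)² = (6/2)·16² = 768.
Deadweight loss = W^SO − W^NE = 537.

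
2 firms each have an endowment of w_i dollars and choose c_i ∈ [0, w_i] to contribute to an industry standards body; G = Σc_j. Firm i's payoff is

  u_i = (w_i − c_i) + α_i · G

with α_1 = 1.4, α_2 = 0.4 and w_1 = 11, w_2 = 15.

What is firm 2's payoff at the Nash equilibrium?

∂u_i/∂c_i = α_i − 1, so firm i contributes w_i if α_i > 1, else 0.
α_i > 1 for i ∈ {1}; NE contributions (11, 0), G = 11.
u_2 = (15 − 0) + 0.4·11 = 19.4.

19.4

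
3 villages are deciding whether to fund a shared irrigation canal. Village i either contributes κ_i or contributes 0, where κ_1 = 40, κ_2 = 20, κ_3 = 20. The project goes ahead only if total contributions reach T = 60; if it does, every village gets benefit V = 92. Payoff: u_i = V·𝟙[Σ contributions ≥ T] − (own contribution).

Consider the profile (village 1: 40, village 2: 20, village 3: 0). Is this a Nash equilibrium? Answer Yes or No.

Yes

Total = 60 ≥ 60: provided.
Village 1 (pledges 40, payoff 52): dropping to 0 → total 20, payoff 0. No gain.
Village 2 (pledges 20, payoff 72): dropping to 0 → total 40, payoff 0. No gain.
Village 3 (pledges 0, payoff 92): pledging 20 → total 80, payoff 72. No gain.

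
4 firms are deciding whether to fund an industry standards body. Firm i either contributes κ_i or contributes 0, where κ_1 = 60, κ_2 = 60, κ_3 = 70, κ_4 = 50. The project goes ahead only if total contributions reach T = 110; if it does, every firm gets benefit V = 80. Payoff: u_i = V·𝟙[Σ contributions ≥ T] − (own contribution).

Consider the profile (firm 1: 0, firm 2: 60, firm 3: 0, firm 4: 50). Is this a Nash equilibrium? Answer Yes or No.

Yes

Total = 110 ≥ 110: provided.
Firm 1 (pledges 0, payoff 80): pledging 60 → total 170, payoff 20. No gain.
Firm 2 (pledges 60, payoff 20): dropping to 0 → total 50, payoff 0. No gain.
Firm 3 (pledges 0, payoff 80): pledging 70 → total 180, payoff 10. No gain.
Firm 4 (pledges 50, payoff 30): dropping to 0 → total 60, payoff 0. No gain.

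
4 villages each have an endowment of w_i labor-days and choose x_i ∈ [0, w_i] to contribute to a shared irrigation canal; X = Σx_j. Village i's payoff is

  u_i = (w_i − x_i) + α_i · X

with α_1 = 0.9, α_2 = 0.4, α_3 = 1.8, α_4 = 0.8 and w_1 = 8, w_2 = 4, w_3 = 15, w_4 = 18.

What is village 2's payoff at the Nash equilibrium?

∂u_i/∂x_i = α_i − 1, so village i contributes w_i if α_i > 1, else 0.
α_i > 1 for i ∈ {3}; NE contributions (0, 0, 15, 0), X = 15.
u_2 = (4 − 0) + 0.4·15 = 10.

10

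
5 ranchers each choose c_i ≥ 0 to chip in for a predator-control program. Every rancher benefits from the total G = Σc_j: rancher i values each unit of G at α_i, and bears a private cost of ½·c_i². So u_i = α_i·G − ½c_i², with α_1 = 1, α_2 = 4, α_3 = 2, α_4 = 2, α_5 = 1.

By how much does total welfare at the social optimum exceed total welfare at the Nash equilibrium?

163

Rancher i's FOC: ∂u_i/∂c_i = α_i − c_i = 0, so c_i* = α_i.
NE contributions = (1, 4, 2, 2, 1); G = 10.
W^NE = (Σα)·G − ½Σα_i² = 10² − ½·26 = 87.
Planner sets c_i = Σα_j = 10 for every i, so G^SO = 5·10 = 50.
W^SO = (Σα)·G^SO − ½·5·(Σα)² = (5/2)·10² = 250.
Deadweight loss = W^SO − W^NE = 163.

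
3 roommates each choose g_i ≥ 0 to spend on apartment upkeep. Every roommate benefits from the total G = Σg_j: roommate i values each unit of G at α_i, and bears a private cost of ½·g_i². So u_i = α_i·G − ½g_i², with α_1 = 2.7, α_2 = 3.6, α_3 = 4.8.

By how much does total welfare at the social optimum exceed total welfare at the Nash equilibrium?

Roommate i's FOC: ∂u_i/∂g_i = α_i − g_i = 0, so g_i* = α_i.
NE contributions = (2.7, 3.6, 4.8); G = 11.1.
W^NE = (Σα)·G − ½Σα_i² = 11.1² − ½·43.29 = 101.565.
Planner sets g_i = Σα_j = 11.1 for every i, so G^SO = 3·11.1 = 33.3.
W^SO = (Σα)·G^SO − ½·3·(Σα)² = (3/2)·11.1² = 184.815.
Deadweight loss = W^SO − W^NE = 83.25.

83.25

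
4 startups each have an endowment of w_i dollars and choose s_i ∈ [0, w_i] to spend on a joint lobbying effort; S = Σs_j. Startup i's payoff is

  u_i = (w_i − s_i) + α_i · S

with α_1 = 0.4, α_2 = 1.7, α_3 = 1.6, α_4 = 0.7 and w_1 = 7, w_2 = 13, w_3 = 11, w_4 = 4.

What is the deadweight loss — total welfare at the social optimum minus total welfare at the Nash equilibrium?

∂u_i/∂s_i = α_i − 1, so startup i contributes w_i if α_i > 1, else 0.
α_i > 1 for i ∈ {2, 3}; NE contributions (0, 13, 11, 0), S = 24.
W^NE = Σw_i − S^NE + (Σα_i)·S^NE = 35 + 3.4·24 = 116.6.
Planner: ∂(Σu_j)/∂s_i = Σα_j − 1 = 3.4 > 0, so everyone contributes w_i; S^SO = 35, W^SO = 35 + 3.4·35 = 154.
Deadweight loss = 37.4.

37.4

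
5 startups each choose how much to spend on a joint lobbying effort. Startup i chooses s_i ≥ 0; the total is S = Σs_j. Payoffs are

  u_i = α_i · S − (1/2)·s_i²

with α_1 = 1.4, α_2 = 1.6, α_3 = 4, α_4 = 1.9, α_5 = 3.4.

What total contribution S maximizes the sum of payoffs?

Planner FOC: ∂(Σu_j)/∂s_i = (Σα_j) − s_i = 0, so s_i^SO = Σα_j = 12.3 for every i; S^SO = 61.5.

61.5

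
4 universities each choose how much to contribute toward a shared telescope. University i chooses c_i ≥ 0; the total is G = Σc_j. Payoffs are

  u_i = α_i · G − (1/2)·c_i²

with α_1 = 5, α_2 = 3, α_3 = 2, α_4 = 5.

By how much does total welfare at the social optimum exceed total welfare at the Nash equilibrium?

256.5

University i's FOC: ∂u_i/∂c_i = α_i − c_i = 0, so c_i* = α_i.
NE contributions = (5, 3, 2, 5); G = 15.
W^NE = (Σα)·G − ½Σα_i² = 15² − ½·63 = 193.5.
Planner sets c_i = Σα_j = 15 for every i, so G^SO = 4·15 = 60.
W^SO = (Σα)·G^SO − ½·4·(Σα)² = (4/2)·15² = 450.
Deadweight loss = W^SO − W^NE = 256.5.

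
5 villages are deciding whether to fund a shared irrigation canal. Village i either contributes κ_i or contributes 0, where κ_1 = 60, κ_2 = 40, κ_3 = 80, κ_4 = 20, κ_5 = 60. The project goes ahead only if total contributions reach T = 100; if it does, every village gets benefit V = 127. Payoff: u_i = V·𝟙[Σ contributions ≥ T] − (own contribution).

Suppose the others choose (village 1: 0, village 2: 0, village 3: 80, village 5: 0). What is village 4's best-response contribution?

20

Others' total = 80. Contributing 20 brings total to 100 ≥ 100: gain V − κ_4 = 107.
Best response: 20.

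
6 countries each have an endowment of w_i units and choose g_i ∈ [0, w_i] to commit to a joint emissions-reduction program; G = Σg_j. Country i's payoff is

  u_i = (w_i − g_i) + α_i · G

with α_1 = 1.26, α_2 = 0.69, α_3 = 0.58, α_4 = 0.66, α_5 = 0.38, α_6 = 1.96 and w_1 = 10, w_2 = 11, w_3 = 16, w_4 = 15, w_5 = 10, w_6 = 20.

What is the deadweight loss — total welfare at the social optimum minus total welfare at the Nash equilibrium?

235.56

∂u_i/∂g_i = α_i − 1, so country i contributes w_i if α_i > 1, else 0.
α_i > 1 for i ∈ {1, 6}; NE contributions (10, 0, 0, 0, 0, 20), G = 30.
W^NE = Σw_i − G^NE + (Σα_i)·G^NE = 82 + 4.53·30 = 217.9.
Planner: ∂(Σu_j)/∂g_i = Σα_j − 1 = 4.53 > 0, so everyone contributes w_i; G^SO = 82, W^SO = 82 + 4.53·82 = 453.46.
Deadweight loss = 235.56.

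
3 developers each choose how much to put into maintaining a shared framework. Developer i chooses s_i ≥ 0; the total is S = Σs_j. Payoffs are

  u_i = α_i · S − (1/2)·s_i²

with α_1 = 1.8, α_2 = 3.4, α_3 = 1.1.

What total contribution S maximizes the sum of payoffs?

Planner FOC: ∂(Σu_j)/∂s_i = (Σα_j) − s_i = 0, so s_i^SO = Σα_j = 6.3 for every i; S^SO = 18.9.

18.9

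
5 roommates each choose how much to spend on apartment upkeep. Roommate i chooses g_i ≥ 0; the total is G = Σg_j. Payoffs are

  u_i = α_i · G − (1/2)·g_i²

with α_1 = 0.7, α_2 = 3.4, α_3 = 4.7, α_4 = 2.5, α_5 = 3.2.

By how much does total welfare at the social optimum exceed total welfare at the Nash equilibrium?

340.69

Roommate i's FOC: ∂u_i/∂g_i = α_i − g_i = 0, so g_i* = α_i.
NE contributions = (0.7, 3.4, 4.7, 2.5, 3.2); G = 14.5.
W^NE = (Σα)·G − ½Σα_i² = 14.5² − ½·50.63 = 184.935.
Planner sets g_i = Σα_j = 14.5 for every i, so G^SO = 5·14.5 = 72.5.
W^SO = (Σα)·G^SO − ½·5·(Σα)² = (5/2)·14.5² = 525.625.
Deadweight loss = W^SO − W^NE = 340.69.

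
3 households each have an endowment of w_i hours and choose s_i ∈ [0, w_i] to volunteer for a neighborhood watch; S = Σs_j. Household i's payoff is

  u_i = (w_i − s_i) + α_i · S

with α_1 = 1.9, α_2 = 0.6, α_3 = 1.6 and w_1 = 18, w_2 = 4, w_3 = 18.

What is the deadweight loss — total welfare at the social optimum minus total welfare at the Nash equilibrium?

12.4

∂u_i/∂s_i = α_i − 1, so household i contributes w_i if α_i > 1, else 0.
α_i > 1 for i ∈ {1, 3}; NE contributions (18, 0, 18), S = 36.
W^NE = Σw_i − S^NE + (Σα_i)·S^NE = 40 + 3.1·36 = 151.6.
Planner: ∂(Σu_j)/∂s_i = Σα_j − 1 = 3.1 > 0, so everyone contributes w_i; S^SO = 40, W^SO = 40 + 3.1·40 = 164.
Deadweight loss = 12.4.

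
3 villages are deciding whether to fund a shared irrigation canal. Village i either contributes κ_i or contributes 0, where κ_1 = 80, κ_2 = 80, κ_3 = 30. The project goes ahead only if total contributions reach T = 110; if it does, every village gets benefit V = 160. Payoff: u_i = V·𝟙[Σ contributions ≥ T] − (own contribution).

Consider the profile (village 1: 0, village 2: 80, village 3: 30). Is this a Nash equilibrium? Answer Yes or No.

Total = 110 ≥ 110: provided.
Village 1 (pledges 0, payoff 160): pledging 80 → total 190, payoff 80. No gain.
Village 2 (pledges 80, payoff 80): dropping to 0 → total 30, payoff 0. No gain.
Village 3 (pledges 30, payoff 130): dropping to 0 → total 80, payoff 0. No gain.

Yes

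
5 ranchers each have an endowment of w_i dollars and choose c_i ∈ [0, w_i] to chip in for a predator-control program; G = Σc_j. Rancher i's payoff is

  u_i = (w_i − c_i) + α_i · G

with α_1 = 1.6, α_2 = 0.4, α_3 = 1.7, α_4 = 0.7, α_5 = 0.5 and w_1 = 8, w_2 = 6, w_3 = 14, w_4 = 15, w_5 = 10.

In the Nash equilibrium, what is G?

∂u_i/∂c_i = α_i − 1, so rancher i contributes w_i if α_i > 1, else 0.
α_i > 1 for i ∈ {1, 3}; NE contributions (8, 0, 14, 0, 0), G = 22.

22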